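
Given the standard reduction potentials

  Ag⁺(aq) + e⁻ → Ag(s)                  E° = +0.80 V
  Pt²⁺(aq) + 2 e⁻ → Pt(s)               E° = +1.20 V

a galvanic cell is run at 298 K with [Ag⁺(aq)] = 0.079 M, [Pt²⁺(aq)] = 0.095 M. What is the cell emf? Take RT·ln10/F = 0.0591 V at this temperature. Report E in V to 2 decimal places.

The Pt²⁺/Pt couple has the more positive E°, so it is the cathode; Ag⁺/Ag is the anode.
E°cell = +1.20 − (+0.80) = +0.40 V, with n = 2 electrons transferred.
The balanced reaction is Pt²⁺(aq) + 2 Ag(s) → Pt(s) + 2 Ag⁺(aq), so Q = [Ag⁺(aq)]^2 / [Pt²⁺(aq)] = 0.0657 and log Q = −1.182.
By the Nernst equation, E = +0.40 − (0.0591/2)·(−1.182) = +0.43 V.

+0.43 V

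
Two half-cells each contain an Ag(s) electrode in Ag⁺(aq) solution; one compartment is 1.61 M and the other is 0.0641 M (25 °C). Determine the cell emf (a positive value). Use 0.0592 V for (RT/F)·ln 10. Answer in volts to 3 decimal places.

For a concentration cell E°cell = 0, since both electrodes use the same couple.
The compartment with the higher Ag⁺(aq) concentration (1.61 M) acts as the cathode; ions are reduced there and produced at the dilute (0.0641 M) anode.
With n = 1, Ecell = −(0.0592/1)·log([dilute]/[conc]) = −(0.0592/1)·log(0.0641/1.61) = +0.083 V.

0.083 V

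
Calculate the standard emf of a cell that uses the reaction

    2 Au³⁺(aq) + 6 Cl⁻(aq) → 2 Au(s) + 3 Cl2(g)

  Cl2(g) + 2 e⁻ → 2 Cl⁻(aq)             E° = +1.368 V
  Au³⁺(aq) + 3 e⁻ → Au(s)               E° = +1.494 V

+0.126 V

Au³⁺(aq) gains electrons, so the Au³⁺/Au couple is the cathode; the Cl₂/Cl⁻ couple is the anode.
E°cell = E°(cathode) − E°(anode) = +1.494 − (+1.368) = +0.126 V.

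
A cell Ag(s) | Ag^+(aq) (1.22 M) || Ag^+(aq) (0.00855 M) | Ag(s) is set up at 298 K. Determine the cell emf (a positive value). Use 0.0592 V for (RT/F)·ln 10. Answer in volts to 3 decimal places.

For a concentration cell E°cell = 0, since both electrodes use the same couple.
The compartment with the higher Ag^+(aq) concentration (1.22 M) acts as the cathode; ions are reduced there and produced at the dilute (0.00855 M) anode.
With n = 1, Ecell = −(0.0592/1)·log([dilute]/[conc]) = −(0.0592/1)·log(0.00855/1.22) = +0.128 V.

0.128 V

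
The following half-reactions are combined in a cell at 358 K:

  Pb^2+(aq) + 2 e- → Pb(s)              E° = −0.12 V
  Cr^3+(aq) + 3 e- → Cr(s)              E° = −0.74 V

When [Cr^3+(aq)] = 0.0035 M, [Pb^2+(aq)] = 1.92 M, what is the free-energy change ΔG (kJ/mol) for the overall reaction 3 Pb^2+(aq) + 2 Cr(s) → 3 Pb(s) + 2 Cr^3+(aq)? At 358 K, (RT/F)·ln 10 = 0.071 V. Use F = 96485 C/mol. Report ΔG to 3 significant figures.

−398 kJ/mol

The standard cell potential is −0.12 − (−0.74) = +0.62 V, with n = 6 electrons in the balanced equation.
Q = [Cr^3+(aq)]^2 / [Pb^2+(aq)]^3 = 1.73×10^−6, so log Q = −5.762 and E = +0.62 − (0.071/6)(−5.762) = +0.6882 V.
Finally ΔG = −nFE = −(6)(96485 C/mol)(+0.6882 V) = −398 kJ/mol.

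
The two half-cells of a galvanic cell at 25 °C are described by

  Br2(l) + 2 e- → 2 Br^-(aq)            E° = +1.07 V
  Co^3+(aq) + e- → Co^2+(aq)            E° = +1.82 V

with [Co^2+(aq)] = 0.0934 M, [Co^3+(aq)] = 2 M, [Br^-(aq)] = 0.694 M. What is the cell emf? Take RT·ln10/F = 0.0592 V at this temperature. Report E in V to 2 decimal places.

+0.82 V

Co³⁺/Co²⁺ is reduced (cathode, E° = +1.82 V) and Br₂/Br⁻ is oxidized (anode).
E°cell = E°cat − E°an = +1.82 − (+1.07) = +0.75 V; n = 2.
For the overall reaction 2 Co^3+(aq) + 2 Br^-(aq) → 2 Co^2+(aq) + Br2(l), Q = [Co^2+(aq)]^2 / ([Co^3+(aq)]^2·[Br^-(aq)]^2) = 0.00453, giving log Q = −2.344.
By the Nernst equation, E = +0.75 − (0.0592/2)·(−2.344) = +0.82 V.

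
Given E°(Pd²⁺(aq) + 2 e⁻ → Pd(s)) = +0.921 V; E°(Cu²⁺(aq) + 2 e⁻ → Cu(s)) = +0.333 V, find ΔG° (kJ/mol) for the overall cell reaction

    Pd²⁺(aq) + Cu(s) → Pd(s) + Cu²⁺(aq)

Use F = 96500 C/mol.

−113 kJ/mol

In the reaction as written Pd²⁺(aq) is reduced, so the Pd²⁺/Pd couple is the cathode and Cu²⁺/Cu is the anode.
E°cell = +0.921 − (+0.333) = +0.588 V; balancing electrons gives n = 2.
ΔG° = −nFE°cell = −(2)(96500)(+0.588) J/mol = −113 kJ/mol.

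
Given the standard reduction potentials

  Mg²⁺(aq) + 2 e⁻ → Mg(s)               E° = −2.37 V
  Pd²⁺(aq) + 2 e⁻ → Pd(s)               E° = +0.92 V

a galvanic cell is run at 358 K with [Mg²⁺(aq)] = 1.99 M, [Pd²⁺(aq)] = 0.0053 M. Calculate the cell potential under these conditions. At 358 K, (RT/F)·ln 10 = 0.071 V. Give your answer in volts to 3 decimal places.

Pd²⁺/Pd is reduced (cathode, E° = +0.92 V) and Mg²⁺/Mg is oxidized (anode).
E°cell = E°cat − E°an = +0.92 − (−2.37) = +3.29 V; n = 2.
The balanced reaction is Pd²⁺(aq) + Mg(s) → Pd(s) + Mg²⁺(aq), so Q = [Mg²⁺(aq)] / [Pd²⁺(aq)] = 375 and log Q = 2.575.
By the Nernst equation, E = +3.29 − (0.071/2)·(2.575) = +3.199 V.

+3.199 V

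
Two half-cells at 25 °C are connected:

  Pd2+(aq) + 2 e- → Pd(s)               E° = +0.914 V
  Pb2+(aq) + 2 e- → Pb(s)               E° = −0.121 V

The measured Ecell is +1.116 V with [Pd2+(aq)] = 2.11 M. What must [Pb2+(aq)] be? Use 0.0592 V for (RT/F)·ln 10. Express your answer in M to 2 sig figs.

Pd²⁺/Pd is the cathode (higher E°); E°cell = +0.914 − (−0.121) = +1.035 V with n = 2.
Since E = E° − (0.0592/n)·log Q, log Q = n(E° − E)/0.0592 = −2.736.
For Pd2+(aq) + Pb(s) → Pd(s) + Pb2+(aq), the reaction quotient is Q = [Pb2+(aq)] / [Pd2+(aq)].
Substituting the known concentrations and solving, log [Pb2+(aq)] = −2.412 and [Pb2+(aq)] = 0.0039 M.

0.0039 M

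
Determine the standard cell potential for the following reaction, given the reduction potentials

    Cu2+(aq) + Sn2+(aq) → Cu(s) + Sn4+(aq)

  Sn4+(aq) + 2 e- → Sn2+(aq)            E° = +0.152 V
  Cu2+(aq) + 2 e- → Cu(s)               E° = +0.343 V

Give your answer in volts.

+0.191 V

In the reaction as written, Cu2+(aq) is reduced (cathode) and Sn4+(aq) is produced by oxidation at the anode.
E°cell = E°(cathode) − E°(anode) = +0.343 − (+0.152) = +0.191 V.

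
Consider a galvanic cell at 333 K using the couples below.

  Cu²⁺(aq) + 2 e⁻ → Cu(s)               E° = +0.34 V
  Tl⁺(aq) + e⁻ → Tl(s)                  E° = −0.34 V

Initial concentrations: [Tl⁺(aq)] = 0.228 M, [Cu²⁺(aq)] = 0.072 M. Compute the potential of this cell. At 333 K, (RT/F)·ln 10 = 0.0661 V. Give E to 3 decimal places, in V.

Cu²⁺/Cu is reduced (cathode, E° = +0.34 V) and Tl⁺/Tl is oxidized (anode).
E°cell = E°cat − E°an = +0.34 − (−0.34) = +0.68 V; n = 2.
The balanced reaction is Cu²⁺(aq) + 2 Tl(s) → Cu(s) + 2 Tl⁺(aq), so Q = [Tl⁺(aq)]^2 / [Cu²⁺(aq)] = 0.722 and log Q = −0.141.
E = E° − (0.0661/n)·log Q = +0.68 − (0.0661/2)(−0.141) = +0.685 V.

+0.685 V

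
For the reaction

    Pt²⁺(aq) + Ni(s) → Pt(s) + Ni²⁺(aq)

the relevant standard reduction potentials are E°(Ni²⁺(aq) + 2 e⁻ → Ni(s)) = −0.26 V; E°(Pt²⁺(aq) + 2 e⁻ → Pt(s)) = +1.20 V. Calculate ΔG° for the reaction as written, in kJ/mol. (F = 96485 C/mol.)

−282 kJ/mol

In the reaction as written Pt²⁺(aq) is reduced, so the Pt²⁺/Pt couple is the cathode and Ni²⁺/Ni is the anode.
E°cell = +1.20 − (−0.26) = +1.46 V; balancing electrons gives n = 2.
ΔG° = −nFE°cell = −(2)(96485)(+1.46) J/mol = −282 kJ/mol.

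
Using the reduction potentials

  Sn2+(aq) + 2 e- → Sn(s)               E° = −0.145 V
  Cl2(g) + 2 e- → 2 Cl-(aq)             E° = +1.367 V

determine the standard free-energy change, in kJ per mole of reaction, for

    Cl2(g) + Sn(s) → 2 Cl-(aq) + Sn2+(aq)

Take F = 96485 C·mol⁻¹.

−292 kJ/mol

In the reaction as written Cl2(g) is reduced, so the Cl₂/Cl⁻ couple is the cathode and Sn²⁺/Sn is the anode.
E°cell = +1.367 − (−0.145) = +1.512 V; balancing electrons gives n = 2.
ΔG° = −nFE°cell = −(2)(96485)(+1.512) J/mol = −292 kJ/mol.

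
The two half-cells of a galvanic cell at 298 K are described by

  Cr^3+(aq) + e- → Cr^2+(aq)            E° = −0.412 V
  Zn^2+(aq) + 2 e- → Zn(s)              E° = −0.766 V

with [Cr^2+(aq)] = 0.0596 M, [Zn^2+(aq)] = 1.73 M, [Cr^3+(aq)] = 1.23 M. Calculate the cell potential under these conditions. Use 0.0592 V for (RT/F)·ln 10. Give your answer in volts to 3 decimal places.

+0.425 V

Since E°(Cr³⁺/Cr²⁺) > E°(Zn²⁺/Zn), Cr³⁺/Cr²⁺ serves as the cathode.
The standard potential is −0.412 − (−0.766) = +0.354 V and the balanced reaction transfers n = 2 electrons.
The balanced reaction is 2 Cr^3+(aq) + Zn(s) → 2 Cr^2+(aq) + Zn^2+(aq), so Q = ([Cr^2+(aq)]^2·[Zn^2+(aq)]) / [Cr^3+(aq)]^2 = 0.00406 and log Q = −2.391.
E = E° − (0.0592/n)·log Q = +0.354 − (0.0592/2)(−2.391) = +0.425 V.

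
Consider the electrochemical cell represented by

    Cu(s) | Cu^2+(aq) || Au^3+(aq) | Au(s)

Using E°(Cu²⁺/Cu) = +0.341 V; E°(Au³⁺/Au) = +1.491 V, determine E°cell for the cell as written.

By convention the left-hand electrode in cell notation is the anode (oxidation) and the right-hand electrode is the cathode (reduction).
E°cell = E°(right) − E°(left) = +1.491 − (+0.341) = +1.150 V.

+1.150 V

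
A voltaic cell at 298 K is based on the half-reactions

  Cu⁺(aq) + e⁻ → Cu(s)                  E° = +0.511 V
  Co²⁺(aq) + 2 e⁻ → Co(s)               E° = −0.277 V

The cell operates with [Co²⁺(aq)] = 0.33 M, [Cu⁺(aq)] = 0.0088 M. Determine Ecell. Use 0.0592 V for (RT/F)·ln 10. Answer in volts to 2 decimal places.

The Cu⁺/Cu couple has the more positive E°, so it is the cathode; Co²⁺/Co is the anode.
E°cell = +0.511 − (−0.277) = +0.788 V, with n = 2 electrons transferred.
The balanced reaction is 2 Cu⁺(aq) + Co(s) → 2 Cu(s) + Co²⁺(aq), so Q = [Co²⁺(aq)] / [Cu⁺(aq)]^2 = 4.26×10^3 and log Q = 3.630.
E = E° − (0.0592/n)·log Q = +0.788 − (0.0592/2)(3.630) = +0.68 V.

+0.68 V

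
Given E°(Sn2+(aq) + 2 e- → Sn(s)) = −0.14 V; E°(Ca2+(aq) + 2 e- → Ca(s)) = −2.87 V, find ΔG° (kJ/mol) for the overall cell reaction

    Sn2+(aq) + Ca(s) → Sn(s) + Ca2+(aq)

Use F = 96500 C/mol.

In the reaction as written Sn2+(aq) is reduced, so the Sn²⁺/Sn couple is the cathode and Ca²⁺/Ca is the anode.
E°cell = −0.14 − (−2.87) = +2.73 V; balancing electrons gives n = 2.
ΔG° = −nFE°cell = −(2)(96500)(+2.73) J/mol = −527 kJ/mol.

−527 kJ/mol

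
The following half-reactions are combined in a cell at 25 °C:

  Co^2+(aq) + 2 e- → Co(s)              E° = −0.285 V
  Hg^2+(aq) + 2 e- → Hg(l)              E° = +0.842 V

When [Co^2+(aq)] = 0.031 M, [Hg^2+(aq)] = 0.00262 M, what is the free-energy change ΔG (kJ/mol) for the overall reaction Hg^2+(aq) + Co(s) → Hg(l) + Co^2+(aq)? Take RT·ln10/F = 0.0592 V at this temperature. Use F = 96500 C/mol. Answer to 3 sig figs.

−211 kJ/mol

With Hg²⁺/Hg reduced at the cathode, E°cell = +0.842 − (−0.285) = +1.127 V and n = 2.
Here Q = [Co^2+(aq)] / [Hg^2+(aq)] = 11.8 (log Q = 1.073), giving E = +1.127 − (0.0592/2)·(1.073) = +1.0952 V.
Finally ΔG = −nFE = −(2)(96500 C/mol)(+1.0952 V) = −211 kJ/mol.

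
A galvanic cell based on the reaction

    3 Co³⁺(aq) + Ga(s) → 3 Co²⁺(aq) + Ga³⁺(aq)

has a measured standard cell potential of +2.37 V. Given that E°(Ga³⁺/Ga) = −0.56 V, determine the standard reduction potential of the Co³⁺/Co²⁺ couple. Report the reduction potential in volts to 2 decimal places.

In the reaction as written the Co³⁺/Co²⁺ couple is reduced (cathode) and Ga³⁺/Ga is oxidized (anode), so E°cell = E°(Co³⁺/Co²⁺) − E°(Ga³⁺/Ga).
E°(Co³⁺/Co²⁺) = E°cell + E°(anode) = +2.37 + (−0.56) = +1.81 V.

+1.81 V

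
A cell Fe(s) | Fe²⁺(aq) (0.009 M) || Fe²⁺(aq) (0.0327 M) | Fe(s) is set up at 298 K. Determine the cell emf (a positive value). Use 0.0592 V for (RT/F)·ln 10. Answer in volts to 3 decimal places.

0.017 V

For a concentration cell E°cell = 0, since both electrodes use the same couple.
The compartment with the higher Fe²⁺(aq) concentration (0.0327 M) acts as the cathode; ions are reduced there and produced at the dilute (0.009 M) anode.
With n = 2, Ecell = −(0.0592/2)·log([dilute]/[conc]) = −(0.0592/2)·log(0.009/0.0327) = +0.017 V.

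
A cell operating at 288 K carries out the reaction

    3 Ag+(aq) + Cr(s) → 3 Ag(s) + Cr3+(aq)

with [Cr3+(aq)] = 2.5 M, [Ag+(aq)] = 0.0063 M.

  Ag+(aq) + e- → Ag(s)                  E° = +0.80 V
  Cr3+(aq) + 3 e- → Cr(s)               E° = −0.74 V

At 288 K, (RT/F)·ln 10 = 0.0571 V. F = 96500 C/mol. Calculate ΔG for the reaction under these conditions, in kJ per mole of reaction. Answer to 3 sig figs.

The standard cell potential is +0.80 − (−0.74) = +1.54 V, with n = 3 electrons in the balanced equation.
The reaction quotient is [Cr3+(aq)] / [Ag+(aq)]^3 = 1×10^7; by Nernst, E = +1.54 − (0.0571/3)(7.000) = +1.4068 V.
ΔG = −nFE = −(3)(96500)(+1.4068) J/mol = −407 kJ/mol.

−407 kJ/mol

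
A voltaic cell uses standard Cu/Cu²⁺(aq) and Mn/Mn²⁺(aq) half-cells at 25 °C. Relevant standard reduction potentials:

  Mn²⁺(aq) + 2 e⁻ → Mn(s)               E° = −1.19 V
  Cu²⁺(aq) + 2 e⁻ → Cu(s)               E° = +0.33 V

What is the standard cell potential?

The Cu²⁺/Cu couple has the higher E°, so Cu ion is reduced (cathode) and Mn is oxidized (anode).
E°cell = E°(cathode) − E°(anode) = +0.33 − (−1.19) = +1.52 V.

+1.52 V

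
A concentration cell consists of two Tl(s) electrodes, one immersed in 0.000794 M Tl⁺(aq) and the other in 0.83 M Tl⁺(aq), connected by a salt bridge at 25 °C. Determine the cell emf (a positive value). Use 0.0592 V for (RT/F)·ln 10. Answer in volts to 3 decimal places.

For a concentration cell E°cell = 0, since both electrodes use the same couple.
The compartment with the higher Tl⁺(aq) concentration (0.83 M) acts as the cathode; ions are reduced there and produced at the dilute (0.000794 M) anode.
With n = 1, Ecell = −(0.0592/1)·log([dilute]/[conc]) = −(0.0592/1)·log(0.000794/0.83) = +0.179 V.

0.179 V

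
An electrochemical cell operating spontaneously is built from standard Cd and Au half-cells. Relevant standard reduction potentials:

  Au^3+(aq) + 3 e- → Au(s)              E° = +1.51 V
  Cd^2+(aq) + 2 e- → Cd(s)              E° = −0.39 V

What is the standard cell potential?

+1.90 V

Of the two couples in this cell, the one with the more positive reduction potential is reduced at the cathode: here that is Au³⁺/Au (+1.51 V); Cd²⁺/Cd (−0.39 V) is the anode.
E°cell = E°(cathode) − E°(anode) = +1.51 − (−0.39) = +1.90 V.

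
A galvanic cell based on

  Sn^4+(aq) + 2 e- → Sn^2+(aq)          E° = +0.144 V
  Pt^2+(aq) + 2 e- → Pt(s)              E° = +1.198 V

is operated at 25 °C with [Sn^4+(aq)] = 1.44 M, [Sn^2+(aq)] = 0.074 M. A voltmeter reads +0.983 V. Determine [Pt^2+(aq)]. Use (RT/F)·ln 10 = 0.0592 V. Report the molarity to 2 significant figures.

The Pt²⁺/Pt couple has the larger reduction potential, so it is the cathode: E°cell = +1.198 − (+0.144) = +1.054 V and n = 2.
Rearranging E = E° − (0.0592/n)·log Q gives log Q = 2(+1.054 − (+0.983))/0.0592 = 2.399.
The balanced reaction is Pt^2+(aq) + Sn^2+(aq) → Pt(s) + Sn^4+(aq), so Q = [Sn^4+(aq)] / ([Pt^2+(aq)]·[Sn^2+(aq)]).
Substituting the known concentrations and solving, log [Pt^2+(aq)] = −1.110 and [Pt^2+(aq)] = 0.078 M.

0.078 M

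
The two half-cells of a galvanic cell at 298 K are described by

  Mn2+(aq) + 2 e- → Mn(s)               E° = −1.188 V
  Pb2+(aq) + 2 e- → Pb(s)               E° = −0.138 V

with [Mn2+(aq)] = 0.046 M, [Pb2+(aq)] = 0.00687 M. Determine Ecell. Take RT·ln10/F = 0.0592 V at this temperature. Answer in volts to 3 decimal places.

The Pb²⁺/Pb couple has the more positive E°, so it is the cathode; Mn²⁺/Mn is the anode.
E°cell = E°cat − E°an = −0.138 − (−1.188) = +1.050 V; n = 2.
Balancing gives Pb2+(aq) + Mn(s) → Pb(s) + Mn2+(aq); hence Q = [Mn2+(aq)] / [Pb2+(aq)] = 6.7 (log Q = 0.826).
E = E° − (0.0592/n)·log Q = +1.050 − (0.0592/2)(0.826) = +1.026 V.

+1.026 V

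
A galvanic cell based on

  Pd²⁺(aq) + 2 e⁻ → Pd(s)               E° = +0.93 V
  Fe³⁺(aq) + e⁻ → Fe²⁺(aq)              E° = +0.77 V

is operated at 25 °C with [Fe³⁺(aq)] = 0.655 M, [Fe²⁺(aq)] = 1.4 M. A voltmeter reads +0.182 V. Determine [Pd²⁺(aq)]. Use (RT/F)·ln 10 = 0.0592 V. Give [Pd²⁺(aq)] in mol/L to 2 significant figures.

1.2 M

The Pd²⁺/Pd couple has the larger reduction potential, so it is the cathode: E°cell = +0.93 − (+0.77) = +0.16 V and n = 2.
From the Nernst equation, log Q = n(E° − E)/0.0592 = 2·(+0.16 − (+0.182))/0.0592 = −0.743.
The balanced reaction is Pd²⁺(aq) + 2 Fe²⁺(aq) → Pd(s) + 2 Fe³⁺(aq), so Q = [Fe³⁺(aq)]^2 / ([Pd²⁺(aq)]·[Fe²⁺(aq)]^2).
Solving for the unknown gives log [Pd²⁺(aq)] = 0.083, so [Pd²⁺(aq)] ≈ 1.2 M.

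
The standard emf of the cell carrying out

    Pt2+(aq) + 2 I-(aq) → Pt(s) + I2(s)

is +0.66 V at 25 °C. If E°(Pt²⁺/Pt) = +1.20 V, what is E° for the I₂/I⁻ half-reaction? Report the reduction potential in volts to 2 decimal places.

In the reaction as written the Pt²⁺/Pt couple is reduced (cathode) and I₂/I⁻ is oxidized (anode), so E°cell = E°(Pt²⁺/Pt) − E°(I₂/I⁻).
E°(I₂/I⁻) = E°(cathode) − E°cell = +1.20 − (+0.66) = +0.54 V.

+0.54 V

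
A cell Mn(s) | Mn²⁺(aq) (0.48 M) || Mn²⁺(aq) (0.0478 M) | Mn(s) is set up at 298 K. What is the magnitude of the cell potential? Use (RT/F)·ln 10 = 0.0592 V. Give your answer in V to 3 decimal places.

For a concentration cell E°cell = 0, since both electrodes use the same couple.
The compartment with the higher Mn²⁺(aq) concentration (0.48 M) acts as the cathode; ions are reduced there and produced at the dilute (0.0478 M) anode.
With n = 2, Ecell = −(0.0592/2)·log([dilute]/[conc]) = −(0.0592/2)·log(0.0478/0.48) = +0.030 V.

0.030 V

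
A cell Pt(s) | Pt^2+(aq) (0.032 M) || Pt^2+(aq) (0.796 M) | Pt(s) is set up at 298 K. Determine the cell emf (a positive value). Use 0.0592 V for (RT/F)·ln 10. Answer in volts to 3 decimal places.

For a concentration cell E°cell = 0, since both electrodes use the same couple.
The compartment with the higher Pt^2+(aq) concentration (0.796 M) acts as the cathode; ions are reduced there and produced at the dilute (0.032 M) anode.
With n = 2, Ecell = −(0.0592/2)·log([dilute]/[conc]) = −(0.0592/2)·log(0.032/0.796) = +0.041 V.

0.041 V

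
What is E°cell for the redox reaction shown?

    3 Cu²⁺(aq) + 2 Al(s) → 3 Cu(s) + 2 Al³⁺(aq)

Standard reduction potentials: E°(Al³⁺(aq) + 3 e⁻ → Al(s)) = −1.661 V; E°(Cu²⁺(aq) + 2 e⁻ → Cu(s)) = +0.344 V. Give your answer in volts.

+2.005 V

Cu²⁺(aq) gains electrons, so the Cu²⁺/Cu couple is the cathode; the Al³⁺/Al couple is the anode.
E°cell = E°(cathode) − E°(anode) = +0.344 − (−1.661) = +2.005 V.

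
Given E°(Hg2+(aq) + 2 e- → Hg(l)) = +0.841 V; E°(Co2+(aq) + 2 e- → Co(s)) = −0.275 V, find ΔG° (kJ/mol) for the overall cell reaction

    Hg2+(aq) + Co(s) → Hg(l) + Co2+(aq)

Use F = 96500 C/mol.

−215 kJ/mol

In the reaction as written Hg2+(aq) is reduced, so the Hg²⁺/Hg couple is the cathode and Co²⁺/Co is the anode.
E°cell = +0.841 − (−0.275) = +1.116 V; balancing electrons gives n = 2.
ΔG° = −nFE°cell = −(2)(96500)(+1.116) J/mol = −215 kJ/mol.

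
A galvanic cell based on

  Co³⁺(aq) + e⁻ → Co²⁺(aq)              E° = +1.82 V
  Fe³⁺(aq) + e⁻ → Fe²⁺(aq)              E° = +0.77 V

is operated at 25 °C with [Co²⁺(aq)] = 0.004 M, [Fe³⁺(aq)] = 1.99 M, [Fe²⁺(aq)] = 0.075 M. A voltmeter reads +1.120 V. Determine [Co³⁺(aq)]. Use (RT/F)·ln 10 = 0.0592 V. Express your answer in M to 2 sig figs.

1.6 M

With Co³⁺/Co²⁺ at the cathode and Fe³⁺/Fe²⁺ at the anode, E°cell = +1.82 − (+0.77) = +1.05 V (n = 1).
From the Nernst equation, log Q = n(E° − E)/0.0592 = 1·(+1.05 − (+1.120))/0.0592 = −1.182.
The balanced reaction is Co³⁺(aq) + Fe²⁺(aq) → Co²⁺(aq) + Fe³⁺(aq), so Q = ([Co²⁺(aq)]·[Fe³⁺(aq)]) / ([Co³⁺(aq)]·[Fe²⁺(aq)]).
Isolating [Co³⁺(aq)] in Q = 10^{−1.182} yields log [Co³⁺(aq)] = 0.208, i.e. 1.6 M.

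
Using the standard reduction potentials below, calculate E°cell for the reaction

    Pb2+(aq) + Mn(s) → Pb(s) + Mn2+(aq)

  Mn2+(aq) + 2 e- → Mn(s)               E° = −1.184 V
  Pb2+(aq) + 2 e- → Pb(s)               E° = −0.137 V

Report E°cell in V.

In the reaction as written, Pb2+(aq) is reduced (cathode) and Mn2+(aq) is produced by oxidation at the anode.
E°cell = E°(cathode) − E°(anode) = −0.137 − (−1.184) = +1.047 V.
The positive value indicates the reaction is spontaneous as written.

+1.047 V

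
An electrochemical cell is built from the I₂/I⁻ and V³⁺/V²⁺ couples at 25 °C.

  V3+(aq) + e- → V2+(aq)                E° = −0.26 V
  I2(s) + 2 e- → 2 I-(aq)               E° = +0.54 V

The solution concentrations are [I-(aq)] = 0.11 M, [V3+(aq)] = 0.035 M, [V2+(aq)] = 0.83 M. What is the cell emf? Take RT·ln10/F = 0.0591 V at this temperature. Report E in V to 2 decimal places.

+0.94 V

The I₂/I⁻ couple has the more positive E°, so it is the cathode; V³⁺/V²⁺ is the anode.
The standard potential is +0.54 − (−0.26) = +0.80 V and the balanced reaction transfers n = 2 electrons.
Balancing gives I2(s) + 2 V2+(aq) → 2 I-(aq) + 2 V3+(aq); hence Q = ([I-(aq)]^2·[V3+(aq)]^2) / [V2+(aq)]^2 = 2.15×10^−5 (log Q = −4.667).
Applying E = E° − (RT ln10/nF)·log Q gives +0.80 − (0.0591/2)(−4.667) = +0.94 V.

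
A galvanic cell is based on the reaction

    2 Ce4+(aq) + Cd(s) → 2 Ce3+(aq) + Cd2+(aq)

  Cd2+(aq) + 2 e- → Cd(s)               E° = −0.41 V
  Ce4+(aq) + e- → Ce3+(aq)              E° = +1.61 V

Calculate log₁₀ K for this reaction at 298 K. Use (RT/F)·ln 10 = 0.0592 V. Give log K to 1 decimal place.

The Ce⁴⁺/Ce³⁺ couple is reduced (cathode); E°cell = +1.61 − (−0.41) = +2.02 V with n = 2.
At equilibrium E = 0, so log K = nE°cell / 0.0592 = (2)(+2.02) / 0.0592 = 68.2.

log K = 68.2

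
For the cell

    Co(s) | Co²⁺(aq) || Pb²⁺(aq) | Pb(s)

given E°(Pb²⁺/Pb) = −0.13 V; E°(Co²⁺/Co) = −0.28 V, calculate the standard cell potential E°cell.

+0.15 V

By convention the left-hand electrode in cell notation is the anode (oxidation) and the right-hand electrode is the cathode (reduction).
E°cell = E°(right) − E°(left) = −0.13 − (−0.28) = +0.15 V.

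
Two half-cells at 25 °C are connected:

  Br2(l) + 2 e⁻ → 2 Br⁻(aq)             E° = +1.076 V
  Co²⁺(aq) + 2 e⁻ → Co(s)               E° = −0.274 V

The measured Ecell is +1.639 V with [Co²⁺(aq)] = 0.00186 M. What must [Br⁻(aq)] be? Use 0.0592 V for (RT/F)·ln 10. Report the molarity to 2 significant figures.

0.00030 M

Br₂/Br⁻ is the cathode (higher E°); E°cell = +1.076 − (−0.274) = +1.350 V with n = 2.
From the Nernst equation, log Q = n(E° − E)/0.0592 = 2·(+1.350 − (+1.639))/0.0592 = −9.764.
The balanced reaction is Br2(l) + Co(s) → 2 Br⁻(aq) + Co²⁺(aq), so Q = [Br⁻(aq)]^2·[Co²⁺(aq)].
Solving for the unknown gives log [Br⁻(aq)] = −3.517, so [Br⁻(aq)] ≈ 0.00030 M.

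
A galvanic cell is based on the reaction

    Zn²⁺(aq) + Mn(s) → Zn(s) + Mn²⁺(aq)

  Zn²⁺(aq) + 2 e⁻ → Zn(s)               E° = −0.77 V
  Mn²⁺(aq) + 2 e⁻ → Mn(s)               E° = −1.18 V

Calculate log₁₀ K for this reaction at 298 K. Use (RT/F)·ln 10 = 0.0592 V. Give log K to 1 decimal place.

The Zn²⁺/Zn couple is reduced (cathode); E°cell = −0.77 − (−1.18) = +0.41 V with n = 2.
At equilibrium E = 0, so log K = nE°cell / 0.0592 = (2)(+0.41) / 0.0592 = 13.9.

log K = 13.9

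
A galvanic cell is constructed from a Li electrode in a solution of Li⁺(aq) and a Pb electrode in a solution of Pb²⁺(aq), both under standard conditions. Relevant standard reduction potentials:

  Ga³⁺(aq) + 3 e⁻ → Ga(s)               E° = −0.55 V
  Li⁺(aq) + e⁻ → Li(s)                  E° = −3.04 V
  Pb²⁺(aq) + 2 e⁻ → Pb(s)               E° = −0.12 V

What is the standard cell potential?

Of the two couples in this cell, the one with the more positive reduction potential is reduced at the cathode: here that is Pb²⁺/Pb (−0.12 V); Li⁺/Li (−3.04 V) is the anode.
E°cell = E°(cathode) − E°(anode) = −0.12 − (−3.04) = +2.92 V.

+2.92 V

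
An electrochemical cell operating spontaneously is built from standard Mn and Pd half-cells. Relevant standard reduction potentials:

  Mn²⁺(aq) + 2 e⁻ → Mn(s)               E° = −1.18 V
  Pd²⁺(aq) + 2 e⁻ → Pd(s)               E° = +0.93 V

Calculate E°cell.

+2.11 V

The Pd²⁺/Pd couple has the higher E°, so Pd ion is reduced (cathode) and Mn is oxidized (anode).
E°cell = E°(cathode) − E°(anode) = +0.93 − (−1.18) = +2.11 V.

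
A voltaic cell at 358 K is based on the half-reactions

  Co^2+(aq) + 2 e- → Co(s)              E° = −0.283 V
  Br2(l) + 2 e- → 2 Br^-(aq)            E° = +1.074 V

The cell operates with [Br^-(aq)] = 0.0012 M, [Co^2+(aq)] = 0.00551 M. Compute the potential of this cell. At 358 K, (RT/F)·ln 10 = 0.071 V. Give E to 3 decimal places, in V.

Br₂/Br⁻ is reduced (cathode, E° = +1.074 V) and Co²⁺/Co is oxidized (anode).
E°cell = +1.074 − (−0.283) = +1.357 V, with n = 2 electrons transferred.
For the overall reaction Br2(l) + Co(s) → 2 Br^-(aq) + Co^2+(aq), Q = [Br^-(aq)]^2·[Co^2+(aq)] = 7.93×10^−9, giving log Q = −8.100.
By the Nernst equation, E = +1.357 − (0.071/2)·(−8.100) = +1.645 V.

+1.645 V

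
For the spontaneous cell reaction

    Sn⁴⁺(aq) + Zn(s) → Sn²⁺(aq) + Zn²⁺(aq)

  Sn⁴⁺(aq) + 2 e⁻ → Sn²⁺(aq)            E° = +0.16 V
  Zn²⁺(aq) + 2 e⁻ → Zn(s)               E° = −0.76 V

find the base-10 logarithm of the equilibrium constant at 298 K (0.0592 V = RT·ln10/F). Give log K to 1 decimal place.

The Sn⁴⁺/Sn²⁺ couple is reduced (cathode); E°cell = +0.16 − (−0.76) = +0.92 V with n = 2.
At equilibrium E = 0, so log K = nE°cell / 0.0592 = (2)(+0.92) / 0.0592 = 31.1.

log K = 31.1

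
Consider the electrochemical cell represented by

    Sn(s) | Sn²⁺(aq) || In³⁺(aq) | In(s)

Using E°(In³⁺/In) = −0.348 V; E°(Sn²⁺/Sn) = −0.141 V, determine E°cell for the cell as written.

By convention the left-hand electrode in cell notation is the anode (oxidation) and the right-hand electrode is the cathode (reduction).
E°cell = E°(right) − E°(left) = −0.348 − (−0.141) = −0.207 V.
The negative sign shows that, as written, the cell would require an external voltage to drive the reaction.

−0.207 V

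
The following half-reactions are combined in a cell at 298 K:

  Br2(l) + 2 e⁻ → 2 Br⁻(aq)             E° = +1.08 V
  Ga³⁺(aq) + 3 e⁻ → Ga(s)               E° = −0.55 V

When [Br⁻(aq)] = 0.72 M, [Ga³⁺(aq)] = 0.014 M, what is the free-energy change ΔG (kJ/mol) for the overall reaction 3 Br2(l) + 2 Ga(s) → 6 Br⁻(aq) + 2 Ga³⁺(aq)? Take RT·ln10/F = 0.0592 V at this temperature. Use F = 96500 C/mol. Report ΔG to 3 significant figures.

−970 kJ/mol

E°cell = +1.08 − (−0.55) = +1.63 V; the balanced reaction transfers n = 6 electrons.
The reaction quotient is [Br⁻(aq)]^6·[Ga³⁺(aq)]^2 = 2.73×10^−5; by Nernst, E = +1.63 − (0.0592/6)(−4.564) = +1.6750 V.
ΔG = −nFE = −(6)(96500)(+1.6750) J/mol = −970 kJ/mol.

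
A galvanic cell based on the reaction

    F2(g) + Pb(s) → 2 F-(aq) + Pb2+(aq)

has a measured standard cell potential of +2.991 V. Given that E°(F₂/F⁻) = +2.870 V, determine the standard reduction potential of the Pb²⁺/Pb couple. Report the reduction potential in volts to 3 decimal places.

In the reaction as written the F₂/F⁻ couple is reduced (cathode) and Pb²⁺/Pb is oxidized (anode), so E°cell = E°(F₂/F⁻) − E°(Pb²⁺/Pb).
E°(Pb²⁺/Pb) = E°(cathode) − E°cell = +2.870 − (+2.991) = −0.121 V.

−0.121 V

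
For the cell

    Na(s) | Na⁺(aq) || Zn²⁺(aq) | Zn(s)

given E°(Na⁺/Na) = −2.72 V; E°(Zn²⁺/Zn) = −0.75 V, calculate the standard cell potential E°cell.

+1.97 V

By convention the left-hand electrode in cell notation is the anode (oxidation) and the right-hand electrode is the cathode (reduction).
E°cell = E°(right) − E°(left) = −0.75 − (−2.72) = +1.97 V.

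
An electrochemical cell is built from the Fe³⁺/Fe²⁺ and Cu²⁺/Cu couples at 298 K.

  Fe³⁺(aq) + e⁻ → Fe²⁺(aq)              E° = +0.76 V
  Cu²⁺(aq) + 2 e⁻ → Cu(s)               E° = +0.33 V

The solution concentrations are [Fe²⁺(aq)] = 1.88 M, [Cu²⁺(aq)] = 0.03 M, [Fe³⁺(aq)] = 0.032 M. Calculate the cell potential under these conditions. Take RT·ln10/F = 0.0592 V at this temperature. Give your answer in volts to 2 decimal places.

+0.37 V

The Fe³⁺/Fe²⁺ couple has the more positive E°, so it is the cathode; Cu²⁺/Cu is the anode.
E°cell = +0.76 − (+0.33) = +0.43 V, with n = 2 electrons transferred.
For the overall reaction 2 Fe³⁺(aq) + Cu(s) → 2 Fe²⁺(aq) + Cu²⁺(aq), Q = ([Fe²⁺(aq)]^2·[Cu²⁺(aq)]) / [Fe³⁺(aq)]^2 = 104, giving log Q = 2.015.
By the Nernst equation, E = +0.43 − (0.0592/2)·(2.015) = +0.37 V.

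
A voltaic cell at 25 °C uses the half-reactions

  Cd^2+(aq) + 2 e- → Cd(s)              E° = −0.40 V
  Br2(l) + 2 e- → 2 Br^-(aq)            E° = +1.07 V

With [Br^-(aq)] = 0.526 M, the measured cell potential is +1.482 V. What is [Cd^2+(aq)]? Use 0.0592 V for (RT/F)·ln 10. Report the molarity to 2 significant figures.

With Br₂/Br⁻ at the cathode and Cd²⁺/Cd at the anode, E°cell = +1.07 − (−0.40) = +1.47 V (n = 2).
Since E = E° − (0.0592/n)·log Q, log Q = n(E° − E)/0.0592 = −0.405.
The balanced reaction is Br2(l) + Cd(s) → 2 Br^-(aq) + Cd^2+(aq), so Q = [Br^-(aq)]^2·[Cd^2+(aq)].
Substituting the known concentrations and solving, log [Cd^2+(aq)] = 0.153 and [Cd^2+(aq)] = 1.4 M.

1.4 M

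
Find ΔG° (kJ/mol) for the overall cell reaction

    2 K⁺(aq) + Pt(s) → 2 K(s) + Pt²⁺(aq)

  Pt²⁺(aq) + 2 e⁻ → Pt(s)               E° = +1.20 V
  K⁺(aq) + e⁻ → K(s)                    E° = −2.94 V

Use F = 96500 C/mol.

+799 kJ/mol

In the reaction as written K⁺(aq) is reduced, so the K⁺/K couple is the cathode and Pt²⁺/Pt is the anode.
E°cell = −2.94 − (+1.20) = −4.14 V; balancing electrons gives n = 2.
ΔG° = −nFE°cell = −(2)(96500)(−4.14) J/mol = +799 kJ/mol.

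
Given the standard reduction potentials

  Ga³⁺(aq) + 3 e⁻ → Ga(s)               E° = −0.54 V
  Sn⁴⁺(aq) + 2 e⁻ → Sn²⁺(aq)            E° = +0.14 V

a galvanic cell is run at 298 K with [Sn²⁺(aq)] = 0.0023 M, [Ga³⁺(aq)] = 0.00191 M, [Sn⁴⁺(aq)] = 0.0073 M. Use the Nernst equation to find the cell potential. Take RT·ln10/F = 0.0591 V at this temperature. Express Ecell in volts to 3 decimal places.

+0.748 V

The Sn⁴⁺/Sn²⁺ couple has the more positive E°, so it is the cathode; Ga³⁺/Ga is the anode.
E°cell = +0.14 − (−0.54) = +0.68 V, with n = 6 electrons transferred.
Balancing gives 3 Sn⁴⁺(aq) + 2 Ga(s) → 3 Sn²⁺(aq) + 2 Ga³⁺(aq); hence Q = ([Sn²⁺(aq)]^3·[Ga³⁺(aq)]^2) / [Sn⁴⁺(aq)]^3 = 1.14×10^−7 (log Q = −6.943).
By the Nernst equation, E = +0.68 − (0.0591/6)·(−6.943) = +0.748 V.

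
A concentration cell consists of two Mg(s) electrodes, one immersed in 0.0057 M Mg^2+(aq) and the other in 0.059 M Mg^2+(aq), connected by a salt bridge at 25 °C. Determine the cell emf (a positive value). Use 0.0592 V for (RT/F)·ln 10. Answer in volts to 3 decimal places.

0.030 V

For a concentration cell E°cell = 0, since both electrodes use the same couple.
The compartment with the higher Mg^2+(aq) concentration (0.059 M) acts as the cathode; ions are reduced there and produced at the dilute (0.0057 M) anode.
With n = 2, Ecell = −(0.0592/2)·log([dilute]/[conc]) = −(0.0592/2)·log(0.0057/0.059) = +0.030 V.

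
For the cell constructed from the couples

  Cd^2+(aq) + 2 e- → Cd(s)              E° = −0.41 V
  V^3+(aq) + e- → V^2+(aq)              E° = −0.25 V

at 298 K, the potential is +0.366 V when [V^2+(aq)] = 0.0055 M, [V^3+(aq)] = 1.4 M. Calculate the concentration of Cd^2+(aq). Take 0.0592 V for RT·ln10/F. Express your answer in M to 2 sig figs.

0.0071 M

With V³⁺/V²⁺ at the cathode and Cd²⁺/Cd at the anode, E°cell = −0.25 − (−0.41) = +0.16 V (n = 2).
From the Nernst equation, log Q = n(E° − E)/0.0592 = 2·(+0.16 − (+0.366))/0.0592 = −6.959.
The balanced reaction is 2 V^3+(aq) + Cd(s) → 2 V^2+(aq) + Cd^2+(aq), so Q = ([V^2+(aq)]^2·[Cd^2+(aq)]) / [V^3+(aq)]^2.
Solving for the unknown gives log [Cd^2+(aq)] = −2.147, so [Cd^2+(aq)] ≈ 0.0071 M.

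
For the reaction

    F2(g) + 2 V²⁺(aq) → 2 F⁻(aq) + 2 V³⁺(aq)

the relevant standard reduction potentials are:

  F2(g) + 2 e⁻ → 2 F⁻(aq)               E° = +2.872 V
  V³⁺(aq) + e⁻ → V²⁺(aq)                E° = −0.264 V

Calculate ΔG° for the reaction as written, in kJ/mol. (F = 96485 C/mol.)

−605 kJ/mol

In the reaction as written F2(g) is reduced, so the F₂/F⁻ couple is the cathode and V³⁺/V²⁺ is the anode.
E°cell = +2.872 − (−0.264) = +3.136 V; balancing electrons gives n = 2.
ΔG° = −nFE°cell = −(2)(96485)(+3.136) J/mol = −605 kJ/mol.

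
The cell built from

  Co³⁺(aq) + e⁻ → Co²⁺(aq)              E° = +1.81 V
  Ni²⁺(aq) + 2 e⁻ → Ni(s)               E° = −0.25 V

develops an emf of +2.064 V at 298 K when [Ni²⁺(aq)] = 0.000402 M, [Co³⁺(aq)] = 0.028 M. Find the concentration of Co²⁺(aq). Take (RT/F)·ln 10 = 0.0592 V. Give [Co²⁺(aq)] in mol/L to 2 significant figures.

Co³⁺/Co²⁺ is the cathode (higher E°); E°cell = +1.81 − (−0.25) = +2.06 V with n = 2.
Rearranging E = E° − (0.0592/n)·log Q gives log Q = 2(+2.06 − (+2.064))/0.0592 = −0.135.
Balancing electrons gives 2 Co³⁺(aq) + Ni(s) → 2 Co²⁺(aq) + Ni²⁺(aq); thus Q = ([Co²⁺(aq)]^2·[Ni²⁺(aq)]) / [Co³⁺(aq)]^2.
Solving for the unknown gives log [Co²⁺(aq)] = 0.078, so [Co²⁺(aq)] ≈ 1.2 M.

1.2 M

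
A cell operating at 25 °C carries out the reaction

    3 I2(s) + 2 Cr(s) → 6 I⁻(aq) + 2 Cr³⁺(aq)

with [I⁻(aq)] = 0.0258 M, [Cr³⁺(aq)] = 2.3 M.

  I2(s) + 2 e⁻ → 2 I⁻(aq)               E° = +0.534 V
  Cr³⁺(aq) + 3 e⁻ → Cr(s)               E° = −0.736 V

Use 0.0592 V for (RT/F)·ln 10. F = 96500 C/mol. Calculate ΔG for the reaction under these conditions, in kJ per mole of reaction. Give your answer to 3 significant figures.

E°cell = +0.534 − (−0.736) = +1.270 V; the balanced reaction transfers n = 6 electrons.
Q = [I⁻(aq)]^6·[Cr³⁺(aq)]^2 = 1.56×10^−9, so log Q = −8.807 and E = +1.270 − (0.0592/6)(−8.807) = +1.3569 V.
Finally ΔG = −nFE = −(6)(96500 C/mol)(+1.3569 V) = −786 kJ/mol.

−786 kJ/mol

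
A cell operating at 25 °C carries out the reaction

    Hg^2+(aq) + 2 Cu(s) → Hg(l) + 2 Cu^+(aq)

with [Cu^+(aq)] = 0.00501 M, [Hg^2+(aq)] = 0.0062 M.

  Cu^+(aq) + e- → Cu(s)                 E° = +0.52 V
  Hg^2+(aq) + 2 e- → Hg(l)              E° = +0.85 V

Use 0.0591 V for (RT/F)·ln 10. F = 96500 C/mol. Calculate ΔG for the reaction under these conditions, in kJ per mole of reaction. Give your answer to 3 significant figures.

−77.3 kJ/mol

With Hg²⁺/Hg reduced at the cathode, E°cell = +0.85 − (+0.52) = +0.33 V and n = 2.
Here Q = [Cu^+(aq)]^2 / [Hg^2+(aq)] = 0.00405 (log Q = −2.393), giving E = +0.33 − (0.0591/2)·(−2.393) = +0.4007 V.
ΔG = −nFE = −(2)(96500)(+0.4007) J/mol = −77.3 kJ/mol.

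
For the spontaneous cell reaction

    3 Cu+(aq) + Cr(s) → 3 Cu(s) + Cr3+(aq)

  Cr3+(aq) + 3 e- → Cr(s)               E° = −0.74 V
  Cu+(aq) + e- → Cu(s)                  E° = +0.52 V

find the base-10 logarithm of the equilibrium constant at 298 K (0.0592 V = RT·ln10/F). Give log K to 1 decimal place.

The Cu⁺/Cu couple is reduced (cathode); E°cell = +0.52 − (−0.74) = +1.26 V with n = 3.
At equilibrium E = 0, so log K = nE°cell / 0.0592 = (3)(+1.26) / 0.0592 = 63.9.

log K = 63.9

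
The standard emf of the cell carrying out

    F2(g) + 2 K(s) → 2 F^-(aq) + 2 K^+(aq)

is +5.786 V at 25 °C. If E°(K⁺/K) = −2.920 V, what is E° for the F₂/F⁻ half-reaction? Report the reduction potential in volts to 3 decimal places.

+2.866 V

In the reaction as written the F₂/F⁻ couple is reduced (cathode) and K⁺/K is oxidized (anode), so E°cell = E°(F₂/F⁻) − E°(K⁺/K).
E°(F₂/F⁻) = E°cell + E°(anode) = +5.786 + (−2.920) = +2.866 V.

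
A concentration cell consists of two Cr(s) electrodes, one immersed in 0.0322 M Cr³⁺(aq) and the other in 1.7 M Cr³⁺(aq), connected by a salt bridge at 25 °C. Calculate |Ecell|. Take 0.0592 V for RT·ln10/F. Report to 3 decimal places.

For a concentration cell E°cell = 0, since both electrodes use the same couple.
The compartment with the higher Cr³⁺(aq) concentration (1.7 M) acts as the cathode; ions are reduced there and produced at the dilute (0.0322 M) anode.
With n = 3, Ecell = −(0.0592/3)·log([dilute]/[conc]) = −(0.0592/3)·log(0.0322/1.7) = +0.034 V.

0.034 V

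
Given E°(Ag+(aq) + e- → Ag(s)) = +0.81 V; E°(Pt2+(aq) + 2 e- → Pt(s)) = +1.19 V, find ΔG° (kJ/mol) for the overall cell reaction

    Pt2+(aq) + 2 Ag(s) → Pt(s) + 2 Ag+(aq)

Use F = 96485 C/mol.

In the reaction as written Pt2+(aq) is reduced, so the Pt²⁺/Pt couple is the cathode and Ag⁺/Ag is the anode.
E°cell = +1.19 − (+0.81) = +0.38 V; balancing electrons gives n = 2.
ΔG° = −nFE°cell = −(2)(96485)(+0.38) J/mol = −73.3 kJ/mol.

−73.3 kJ/mol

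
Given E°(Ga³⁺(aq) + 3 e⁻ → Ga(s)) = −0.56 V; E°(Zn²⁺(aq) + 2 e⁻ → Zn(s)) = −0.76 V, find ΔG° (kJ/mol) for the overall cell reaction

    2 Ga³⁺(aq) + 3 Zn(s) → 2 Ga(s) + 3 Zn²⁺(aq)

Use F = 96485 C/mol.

In the reaction as written Ga³⁺(aq) is reduced, so the Ga³⁺/Ga couple is the cathode and Zn²⁺/Zn is the anode.
E°cell = −0.56 − (−0.76) = +0.20 V; balancing electrons gives n = 6.
ΔG° = −nFE°cell = −(6)(96485)(+0.20) J/mol = −116 kJ/mol.

−116 kJ/mol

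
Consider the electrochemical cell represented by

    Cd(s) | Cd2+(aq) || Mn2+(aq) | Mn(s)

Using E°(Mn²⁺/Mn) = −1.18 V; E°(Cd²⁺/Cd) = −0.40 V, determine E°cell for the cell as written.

By convention the left-hand electrode in cell notation is the anode (oxidation) and the right-hand electrode is the cathode (reduction).
E°cell = E°(right) − E°(left) = −1.18 − (−0.40) = −0.78 V.
The negative sign shows that, as written, the cell would require an external voltage to drive the reaction.

−0.78 V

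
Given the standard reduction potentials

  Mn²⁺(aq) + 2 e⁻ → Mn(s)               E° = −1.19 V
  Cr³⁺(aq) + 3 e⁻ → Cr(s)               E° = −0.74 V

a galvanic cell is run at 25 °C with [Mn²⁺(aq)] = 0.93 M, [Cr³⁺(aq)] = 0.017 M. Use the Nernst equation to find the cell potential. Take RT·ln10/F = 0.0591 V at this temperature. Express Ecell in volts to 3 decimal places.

Cr³⁺/Cr is reduced (cathode, E° = −0.74 V) and Mn²⁺/Mn is oxidized (anode).
E°cell = E°cat − E°an = −0.74 − (−1.19) = +0.45 V; n = 6.
The balanced reaction is 2 Cr³⁺(aq) + 3 Mn(s) → 2 Cr(s) + 3 Mn²⁺(aq), so Q = [Mn²⁺(aq)]^3 / [Cr³⁺(aq)]^2 = 2.78×10^3 and log Q = 3.445.
By the Nernst equation, E = +0.45 − (0.0591/6)·(3.445) = +0.416 V.

+0.416 V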